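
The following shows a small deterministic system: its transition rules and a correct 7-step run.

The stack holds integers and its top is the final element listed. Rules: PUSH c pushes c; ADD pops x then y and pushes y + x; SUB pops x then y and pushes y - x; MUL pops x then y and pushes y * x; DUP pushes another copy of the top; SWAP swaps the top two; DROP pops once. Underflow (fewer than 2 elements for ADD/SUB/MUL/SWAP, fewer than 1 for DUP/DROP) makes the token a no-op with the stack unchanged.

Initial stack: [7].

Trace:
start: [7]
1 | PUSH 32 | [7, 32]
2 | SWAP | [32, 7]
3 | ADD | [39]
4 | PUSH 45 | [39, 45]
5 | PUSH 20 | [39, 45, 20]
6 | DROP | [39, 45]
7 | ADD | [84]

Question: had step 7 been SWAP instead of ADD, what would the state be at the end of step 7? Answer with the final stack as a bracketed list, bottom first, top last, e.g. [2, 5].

[45, 39]

(re-executing from step 7 with the substitution; state before step 7: [39, 45])
7 | SWAP | [45, 39]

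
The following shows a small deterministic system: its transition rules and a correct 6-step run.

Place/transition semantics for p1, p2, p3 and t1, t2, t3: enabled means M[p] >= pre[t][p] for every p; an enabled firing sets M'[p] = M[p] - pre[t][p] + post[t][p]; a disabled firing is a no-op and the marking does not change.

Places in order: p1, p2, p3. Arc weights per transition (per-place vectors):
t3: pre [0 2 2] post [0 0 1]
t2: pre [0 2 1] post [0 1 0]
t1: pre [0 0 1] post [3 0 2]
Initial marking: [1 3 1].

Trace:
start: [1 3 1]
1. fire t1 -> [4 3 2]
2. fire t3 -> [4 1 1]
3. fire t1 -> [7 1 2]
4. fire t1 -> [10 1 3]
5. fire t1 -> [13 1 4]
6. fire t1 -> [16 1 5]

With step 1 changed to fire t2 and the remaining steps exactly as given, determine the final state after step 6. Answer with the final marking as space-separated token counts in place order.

1 2 0

(re-executing from step 1 with the substitution; state before step 1: [1 3 1])
1. fire t2 -> [1 2 0]
2. fire t3 -> [1 2 0]
3. fire t1 -> [1 2 0]
4. fire t1 -> [1 2 0]
5. fire t1 -> [1 2 0]
6. fire t1 -> [1 2 0]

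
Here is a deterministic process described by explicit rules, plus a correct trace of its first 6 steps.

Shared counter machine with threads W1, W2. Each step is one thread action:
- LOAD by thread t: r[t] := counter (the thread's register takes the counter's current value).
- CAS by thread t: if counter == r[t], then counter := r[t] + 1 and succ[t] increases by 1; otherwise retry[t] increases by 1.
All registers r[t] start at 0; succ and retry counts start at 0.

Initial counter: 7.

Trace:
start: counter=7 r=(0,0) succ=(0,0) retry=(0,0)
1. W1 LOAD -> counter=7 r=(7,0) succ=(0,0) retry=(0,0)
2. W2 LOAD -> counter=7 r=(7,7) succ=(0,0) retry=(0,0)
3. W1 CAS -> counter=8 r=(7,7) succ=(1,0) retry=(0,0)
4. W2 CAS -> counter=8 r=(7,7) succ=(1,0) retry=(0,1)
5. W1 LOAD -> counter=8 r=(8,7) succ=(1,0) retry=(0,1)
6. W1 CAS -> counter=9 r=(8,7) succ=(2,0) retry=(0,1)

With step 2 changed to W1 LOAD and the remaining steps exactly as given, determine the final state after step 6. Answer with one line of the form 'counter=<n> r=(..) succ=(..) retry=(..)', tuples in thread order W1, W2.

(re-executing from step 2 with the substitution; state before step 2: counter=7 r=(7,0) succ=(0,0) retry=(0,0))
2. W1 LOAD -> counter=7 r=(7,0) succ=(0,0) retry=(0,0)
3. W1 CAS -> counter=8 r=(7,0) succ=(1,0) retry=(0,0)
4. W2 CAS -> counter=8 r=(7,0) succ=(1,0) retry=(0,1)
5. W1 LOAD -> counter=8 r=(8,0) succ=(1,0) retry=(0,1)
6. W1 CAS -> counter=9 r=(8,0) succ=(2,0) retry=(0,1)

counter=9 r=(8,0) succ=(2,0) retry=(0,1)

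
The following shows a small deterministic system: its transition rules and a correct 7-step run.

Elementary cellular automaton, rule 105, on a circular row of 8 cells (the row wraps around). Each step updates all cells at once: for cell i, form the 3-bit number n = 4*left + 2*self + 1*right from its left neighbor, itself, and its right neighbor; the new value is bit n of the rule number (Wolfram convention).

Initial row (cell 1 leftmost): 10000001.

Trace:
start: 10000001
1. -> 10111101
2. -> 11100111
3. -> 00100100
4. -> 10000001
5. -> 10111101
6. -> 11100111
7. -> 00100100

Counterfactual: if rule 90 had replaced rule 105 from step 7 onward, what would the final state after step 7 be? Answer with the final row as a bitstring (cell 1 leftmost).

00111100

(re-executing step 7 under rule 90; state before step 7: 11100111)
7. -> 00111100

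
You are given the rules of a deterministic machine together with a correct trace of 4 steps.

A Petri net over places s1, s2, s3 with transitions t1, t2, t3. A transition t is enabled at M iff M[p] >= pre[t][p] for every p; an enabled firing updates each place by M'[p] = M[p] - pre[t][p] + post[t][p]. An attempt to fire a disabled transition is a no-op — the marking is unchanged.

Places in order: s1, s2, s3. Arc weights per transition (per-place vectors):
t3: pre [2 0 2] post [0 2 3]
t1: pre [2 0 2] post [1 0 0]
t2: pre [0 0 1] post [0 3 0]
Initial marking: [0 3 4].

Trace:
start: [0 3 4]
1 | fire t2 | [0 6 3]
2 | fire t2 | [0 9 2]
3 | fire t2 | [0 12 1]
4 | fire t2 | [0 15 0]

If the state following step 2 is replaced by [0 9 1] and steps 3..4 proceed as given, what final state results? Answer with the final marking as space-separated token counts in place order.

0 12 0

state after step 2 := [0 9 1]
3 | fire t2 | [0 12 0]
4 | fire t2 | [0 12 0]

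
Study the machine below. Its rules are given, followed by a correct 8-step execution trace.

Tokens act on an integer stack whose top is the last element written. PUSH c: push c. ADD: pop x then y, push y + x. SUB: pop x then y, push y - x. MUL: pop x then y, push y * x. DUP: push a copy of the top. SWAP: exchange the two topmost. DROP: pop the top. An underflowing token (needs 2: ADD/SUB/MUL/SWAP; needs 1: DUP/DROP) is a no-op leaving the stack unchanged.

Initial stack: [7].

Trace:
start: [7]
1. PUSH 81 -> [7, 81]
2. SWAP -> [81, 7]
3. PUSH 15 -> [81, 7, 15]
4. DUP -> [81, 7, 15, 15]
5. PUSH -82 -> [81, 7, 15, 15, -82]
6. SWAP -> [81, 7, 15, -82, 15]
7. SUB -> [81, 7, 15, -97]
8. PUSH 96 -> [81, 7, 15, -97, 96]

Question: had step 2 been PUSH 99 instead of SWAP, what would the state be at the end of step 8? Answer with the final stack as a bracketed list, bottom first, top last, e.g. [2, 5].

[7, 81, 99, 15, -97, 96]

(re-executing from step 2 with the substitution; state before step 2: [7, 81])
2. PUSH 99 -> [7, 81, 99]
3. PUSH 15 -> [7, 81, 99, 15]
4. DUP -> [7, 81, 99, 15, 15]
5. PUSH -82 -> [7, 81, 99, 15, 15, -82]
6. SWAP -> [7, 81, 99, 15, -82, 15]
7. SUB -> [7, 81, 99, 15, -97]
8. PUSH 96 -> [7, 81, 99, 15, -97, 96]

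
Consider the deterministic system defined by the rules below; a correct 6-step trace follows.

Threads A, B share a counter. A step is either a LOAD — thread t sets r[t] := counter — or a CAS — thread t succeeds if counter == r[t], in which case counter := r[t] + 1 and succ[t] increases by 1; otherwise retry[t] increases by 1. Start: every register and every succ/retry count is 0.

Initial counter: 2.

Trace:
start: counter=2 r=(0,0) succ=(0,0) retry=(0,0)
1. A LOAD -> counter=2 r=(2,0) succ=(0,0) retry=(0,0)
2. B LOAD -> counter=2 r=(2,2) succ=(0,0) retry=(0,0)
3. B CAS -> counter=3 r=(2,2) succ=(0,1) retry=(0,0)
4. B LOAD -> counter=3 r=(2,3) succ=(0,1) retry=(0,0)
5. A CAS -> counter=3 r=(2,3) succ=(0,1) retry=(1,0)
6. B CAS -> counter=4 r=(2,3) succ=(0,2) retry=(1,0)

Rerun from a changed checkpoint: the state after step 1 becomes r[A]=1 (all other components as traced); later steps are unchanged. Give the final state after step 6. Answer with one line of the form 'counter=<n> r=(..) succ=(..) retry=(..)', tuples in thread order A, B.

counter=4 r=(1,3) succ=(0,2) retry=(1,0)

state after step 1 := counter=2 r=(1,0) succ=(0,0) retry=(0,0)
2. B LOAD -> counter=2 r=(1,2) succ=(0,0) retry=(0,0)
3. B CAS -> counter=3 r=(1,2) succ=(0,1) retry=(0,0)
4. B LOAD -> counter=3 r=(1,3) succ=(0,1) retry=(0,0)
5. A CAS -> counter=3 r=(1,3) succ=(0,1) retry=(1,0)
6. B CAS -> counter=4 r=(1,3) succ=(0,2) retry=(1,0)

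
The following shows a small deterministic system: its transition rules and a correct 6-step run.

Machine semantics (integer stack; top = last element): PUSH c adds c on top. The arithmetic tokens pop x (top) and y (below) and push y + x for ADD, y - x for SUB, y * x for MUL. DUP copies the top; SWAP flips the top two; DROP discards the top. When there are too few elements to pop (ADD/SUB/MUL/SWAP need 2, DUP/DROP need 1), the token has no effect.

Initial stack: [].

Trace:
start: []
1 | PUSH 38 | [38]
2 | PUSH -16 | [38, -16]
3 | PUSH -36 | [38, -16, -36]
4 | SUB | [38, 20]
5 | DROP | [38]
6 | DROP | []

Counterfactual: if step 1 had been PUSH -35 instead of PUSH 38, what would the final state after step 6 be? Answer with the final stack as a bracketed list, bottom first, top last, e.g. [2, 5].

(re-executing from step 1 with the substitution; state before step 1: [])
1 | PUSH -35 | [-35]
2 | PUSH -16 | [-35, -16]
3 | PUSH -36 | [-35, -16, -36]
4 | SUB | [-35, 20]
5 | DROP | [-35]
6 | DROP | []

[]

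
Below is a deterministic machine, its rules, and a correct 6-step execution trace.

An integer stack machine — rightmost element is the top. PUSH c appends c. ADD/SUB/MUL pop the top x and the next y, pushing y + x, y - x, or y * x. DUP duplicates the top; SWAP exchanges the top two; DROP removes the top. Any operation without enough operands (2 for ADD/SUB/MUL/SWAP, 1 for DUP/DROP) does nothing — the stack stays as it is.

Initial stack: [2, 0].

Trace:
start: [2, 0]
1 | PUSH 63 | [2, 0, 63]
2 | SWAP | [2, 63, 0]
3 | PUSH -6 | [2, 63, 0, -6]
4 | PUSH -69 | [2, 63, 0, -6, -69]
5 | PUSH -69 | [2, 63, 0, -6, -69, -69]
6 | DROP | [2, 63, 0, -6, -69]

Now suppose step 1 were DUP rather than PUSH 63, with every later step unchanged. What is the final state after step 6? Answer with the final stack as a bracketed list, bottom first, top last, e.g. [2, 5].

(re-executing from step 1 with the substitution; state before step 1: [2, 0])
1 | DUP | [2, 0, 0]
2 | SWAP | [2, 0, 0]
3 | PUSH -6 | [2, 0, 0, -6]
4 | PUSH -69 | [2, 0, 0, -6, -69]
5 | PUSH -69 | [2, 0, 0, -6, -69, -69]
6 | DROP | [2, 0, 0, -6, -69]

[2, 0, 0, -6, -69]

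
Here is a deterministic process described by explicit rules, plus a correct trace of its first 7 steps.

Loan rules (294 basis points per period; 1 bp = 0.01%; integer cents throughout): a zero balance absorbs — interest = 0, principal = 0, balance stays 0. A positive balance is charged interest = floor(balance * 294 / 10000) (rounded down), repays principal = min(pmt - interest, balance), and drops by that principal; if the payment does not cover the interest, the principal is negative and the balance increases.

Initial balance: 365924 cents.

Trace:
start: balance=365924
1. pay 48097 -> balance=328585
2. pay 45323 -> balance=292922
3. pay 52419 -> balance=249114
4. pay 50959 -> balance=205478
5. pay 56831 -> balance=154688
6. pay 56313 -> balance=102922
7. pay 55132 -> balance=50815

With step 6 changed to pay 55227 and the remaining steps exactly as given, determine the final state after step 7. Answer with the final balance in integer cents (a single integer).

(re-executing from step 6 with the substitution; state before step 6: balance=154688)
6. pay 55227 -> balance=104008
7. pay 55132 -> balance=51933

51933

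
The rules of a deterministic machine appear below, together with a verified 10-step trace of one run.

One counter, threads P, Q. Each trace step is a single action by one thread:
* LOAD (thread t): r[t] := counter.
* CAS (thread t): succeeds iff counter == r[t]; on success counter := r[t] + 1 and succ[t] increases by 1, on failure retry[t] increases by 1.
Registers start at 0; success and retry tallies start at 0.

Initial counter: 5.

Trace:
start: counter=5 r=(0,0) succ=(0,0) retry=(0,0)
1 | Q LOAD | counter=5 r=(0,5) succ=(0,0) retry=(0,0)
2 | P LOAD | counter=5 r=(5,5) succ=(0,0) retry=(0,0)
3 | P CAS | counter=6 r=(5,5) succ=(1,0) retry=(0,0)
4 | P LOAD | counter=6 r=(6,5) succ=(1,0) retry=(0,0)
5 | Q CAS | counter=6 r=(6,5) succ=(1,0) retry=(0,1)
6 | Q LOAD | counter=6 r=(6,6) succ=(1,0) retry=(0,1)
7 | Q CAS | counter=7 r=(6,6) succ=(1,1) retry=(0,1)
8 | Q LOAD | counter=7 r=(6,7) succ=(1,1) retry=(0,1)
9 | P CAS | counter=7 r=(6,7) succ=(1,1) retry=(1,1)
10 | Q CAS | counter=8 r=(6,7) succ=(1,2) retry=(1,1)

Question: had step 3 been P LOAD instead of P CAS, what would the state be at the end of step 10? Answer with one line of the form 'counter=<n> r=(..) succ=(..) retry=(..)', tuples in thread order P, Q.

counter=8 r=(5,7) succ=(0,3) retry=(1,0)

(re-executing from step 3 with the substitution; state before step 3: counter=5 r=(5,5) succ=(0,0) retry=(0,0))
3 | P LOAD | counter=5 r=(5,5) succ=(0,0) retry=(0,0)
4 | P LOAD | counter=5 r=(5,5) succ=(0,0) retry=(0,0)
5 | Q CAS | counter=6 r=(5,5) succ=(0,1) retry=(0,0)
6 | Q LOAD | counter=6 r=(5,6) succ=(0,1) retry=(0,0)
7 | Q CAS | counter=7 r=(5,6) succ=(0,2) retry=(0,0)
8 | Q LOAD | counter=7 r=(5,7) succ=(0,2) retry=(0,0)
9 | P CAS | counter=7 r=(5,7) succ=(0,2) retry=(1,0)
10 | Q CAS | counter=8 r=(5,7) succ=(0,3) retry=(1,0)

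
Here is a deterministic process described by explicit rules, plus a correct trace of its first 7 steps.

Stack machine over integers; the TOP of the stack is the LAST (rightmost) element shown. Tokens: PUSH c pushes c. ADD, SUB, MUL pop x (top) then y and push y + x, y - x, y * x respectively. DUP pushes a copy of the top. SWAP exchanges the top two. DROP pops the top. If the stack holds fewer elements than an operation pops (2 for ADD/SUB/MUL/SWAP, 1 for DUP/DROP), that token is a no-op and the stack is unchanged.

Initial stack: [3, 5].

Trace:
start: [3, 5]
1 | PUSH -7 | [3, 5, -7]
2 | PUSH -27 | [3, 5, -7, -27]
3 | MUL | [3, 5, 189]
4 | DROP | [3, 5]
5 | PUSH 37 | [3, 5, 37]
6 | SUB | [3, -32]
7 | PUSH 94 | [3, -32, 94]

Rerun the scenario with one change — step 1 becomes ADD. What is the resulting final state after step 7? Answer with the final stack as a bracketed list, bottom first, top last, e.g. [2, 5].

(re-executing from step 1 with the substitution; state before step 1: [3, 5])
1 | ADD | [8]
2 | PUSH -27 | [8, -27]
3 | MUL | [-216]
4 | DROP | []
5 | PUSH 37 | [37]
6 | SUB | [37]
7 | PUSH 94 | [37, 94]

[37, 94]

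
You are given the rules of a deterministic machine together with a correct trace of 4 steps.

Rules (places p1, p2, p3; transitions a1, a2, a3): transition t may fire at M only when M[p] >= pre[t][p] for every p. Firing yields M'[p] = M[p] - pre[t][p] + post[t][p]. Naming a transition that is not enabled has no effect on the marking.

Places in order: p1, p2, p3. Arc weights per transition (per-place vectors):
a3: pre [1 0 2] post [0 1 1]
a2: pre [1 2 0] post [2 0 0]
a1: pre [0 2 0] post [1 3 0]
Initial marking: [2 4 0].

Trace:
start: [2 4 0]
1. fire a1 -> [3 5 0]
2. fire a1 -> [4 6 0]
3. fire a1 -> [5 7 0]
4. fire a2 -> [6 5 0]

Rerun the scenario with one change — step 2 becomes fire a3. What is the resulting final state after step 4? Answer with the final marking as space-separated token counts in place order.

(re-executing from step 2 with the substitution; state before step 2: [3 5 0])
2. fire a3 -> [3 5 0]
3. fire a1 -> [4 6 0]
4. fire a2 -> [5 4 0]

5 4 0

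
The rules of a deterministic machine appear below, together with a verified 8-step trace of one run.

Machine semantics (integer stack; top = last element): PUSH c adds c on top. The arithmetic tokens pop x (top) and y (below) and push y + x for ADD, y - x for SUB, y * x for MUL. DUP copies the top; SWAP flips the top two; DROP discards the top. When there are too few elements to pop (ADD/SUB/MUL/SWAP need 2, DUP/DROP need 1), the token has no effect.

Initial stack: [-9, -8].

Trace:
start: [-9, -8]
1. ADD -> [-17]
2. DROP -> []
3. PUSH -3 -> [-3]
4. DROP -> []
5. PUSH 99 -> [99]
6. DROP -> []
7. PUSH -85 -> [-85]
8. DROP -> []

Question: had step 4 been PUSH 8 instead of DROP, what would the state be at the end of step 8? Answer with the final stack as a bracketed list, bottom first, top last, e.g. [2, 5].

(re-executing from step 4 with the substitution; state before step 4: [-3])
4. PUSH 8 -> [-3, 8]
5. PUSH 99 -> [-3, 8, 99]
6. DROP -> [-3, 8]
7. PUSH -85 -> [-3, 8, -85]
8. DROP -> [-3, 8]

[-3, 8]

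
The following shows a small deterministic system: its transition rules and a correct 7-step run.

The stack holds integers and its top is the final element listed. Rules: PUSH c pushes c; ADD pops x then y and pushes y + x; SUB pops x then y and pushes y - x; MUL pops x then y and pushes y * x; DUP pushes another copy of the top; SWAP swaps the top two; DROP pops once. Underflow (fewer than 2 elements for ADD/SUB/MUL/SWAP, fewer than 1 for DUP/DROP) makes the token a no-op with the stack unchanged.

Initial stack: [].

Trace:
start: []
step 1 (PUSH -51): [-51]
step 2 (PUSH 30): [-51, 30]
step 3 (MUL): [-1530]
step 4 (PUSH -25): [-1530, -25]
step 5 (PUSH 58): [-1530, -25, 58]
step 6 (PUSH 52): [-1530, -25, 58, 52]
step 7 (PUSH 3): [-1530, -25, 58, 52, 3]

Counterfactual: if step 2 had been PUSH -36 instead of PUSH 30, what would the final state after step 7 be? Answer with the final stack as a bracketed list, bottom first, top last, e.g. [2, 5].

(re-executing from step 2 with the substitution; state before step 2: [-51])
step 2 (PUSH -36): [-51, -36]
step 3 (MUL): [1836]
step 4 (PUSH -25): [1836, -25]
step 5 (PUSH 58): [1836, -25, 58]
step 6 (PUSH 52): [1836, -25, 58, 52]
step 7 (PUSH 3): [1836, -25, 58, 52, 3]

[1836, -25, 58, 52, 3]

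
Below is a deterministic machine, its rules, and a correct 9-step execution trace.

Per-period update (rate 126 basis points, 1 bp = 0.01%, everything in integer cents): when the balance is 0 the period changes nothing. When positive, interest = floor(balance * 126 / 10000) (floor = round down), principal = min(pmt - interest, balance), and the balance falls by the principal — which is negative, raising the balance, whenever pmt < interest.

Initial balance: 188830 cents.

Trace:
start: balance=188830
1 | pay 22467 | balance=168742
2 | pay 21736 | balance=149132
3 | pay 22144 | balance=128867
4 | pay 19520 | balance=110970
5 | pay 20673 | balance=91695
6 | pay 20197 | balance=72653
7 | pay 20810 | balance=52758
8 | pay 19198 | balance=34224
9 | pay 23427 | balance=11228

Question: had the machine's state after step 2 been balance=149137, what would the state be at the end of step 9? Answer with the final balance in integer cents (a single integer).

11233

state after step 2 := balance=149137
3 | pay 22144 | balance=128872
4 | pay 19520 | balance=110975
5 | pay 20673 | balance=91700
6 | pay 20197 | balance=72658
7 | pay 20810 | balance=52763
8 | pay 19198 | balance=34229
9 | pay 23427 | balance=11233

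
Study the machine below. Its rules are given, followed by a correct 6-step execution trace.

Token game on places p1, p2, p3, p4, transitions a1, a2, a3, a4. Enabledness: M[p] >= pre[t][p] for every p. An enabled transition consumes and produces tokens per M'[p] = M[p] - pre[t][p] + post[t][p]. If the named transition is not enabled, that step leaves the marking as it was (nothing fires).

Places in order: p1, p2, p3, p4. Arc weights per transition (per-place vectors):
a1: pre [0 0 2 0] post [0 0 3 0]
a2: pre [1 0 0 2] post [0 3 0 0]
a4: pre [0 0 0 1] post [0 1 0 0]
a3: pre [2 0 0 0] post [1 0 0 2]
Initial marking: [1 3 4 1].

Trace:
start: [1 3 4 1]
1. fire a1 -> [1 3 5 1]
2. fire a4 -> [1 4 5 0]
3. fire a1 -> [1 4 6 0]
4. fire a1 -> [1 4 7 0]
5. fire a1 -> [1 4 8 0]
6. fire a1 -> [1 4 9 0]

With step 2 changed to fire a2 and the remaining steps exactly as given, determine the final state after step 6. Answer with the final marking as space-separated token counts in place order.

(re-executing from step 2 with the substitution; state before step 2: [1 3 5 1])
2. fire a2 -> [1 3 5 1]
3. fire a1 -> [1 3 6 1]
4. fire a1 -> [1 3 7 1]
5. fire a1 -> [1 3 8 1]
6. fire a1 -> [1 3 9 1]

1 3 9 1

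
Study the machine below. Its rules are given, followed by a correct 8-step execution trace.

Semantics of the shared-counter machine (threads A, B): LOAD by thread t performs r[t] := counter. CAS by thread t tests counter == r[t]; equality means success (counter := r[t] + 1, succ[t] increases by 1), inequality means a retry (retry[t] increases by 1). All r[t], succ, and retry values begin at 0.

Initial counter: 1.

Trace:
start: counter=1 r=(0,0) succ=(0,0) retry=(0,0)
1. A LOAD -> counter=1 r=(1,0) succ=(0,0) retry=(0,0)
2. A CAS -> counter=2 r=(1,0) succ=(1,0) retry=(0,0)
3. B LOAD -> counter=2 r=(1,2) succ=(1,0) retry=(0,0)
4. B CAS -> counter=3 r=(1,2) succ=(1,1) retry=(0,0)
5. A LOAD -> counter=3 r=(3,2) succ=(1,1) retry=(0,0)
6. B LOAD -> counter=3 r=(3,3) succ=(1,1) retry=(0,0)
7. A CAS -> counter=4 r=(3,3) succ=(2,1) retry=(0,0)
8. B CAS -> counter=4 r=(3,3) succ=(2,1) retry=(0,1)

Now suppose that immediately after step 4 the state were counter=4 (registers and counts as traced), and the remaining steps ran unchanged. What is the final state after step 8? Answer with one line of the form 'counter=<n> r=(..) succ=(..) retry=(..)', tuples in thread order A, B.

state after step 4 := counter=4 r=(1,2) succ=(1,1) retry=(0,0)
5. A LOAD -> counter=4 r=(4,2) succ=(1,1) retry=(0,0)
6. B LOAD -> counter=4 r=(4,4) succ=(1,1) retry=(0,0)
7. A CAS -> counter=5 r=(4,4) succ=(2,1) retry=(0,0)
8. B CAS -> counter=5 r=(4,4) succ=(2,1) retry=(0,1)

counter=5 r=(4,4) succ=(2,1) retry=(0,1)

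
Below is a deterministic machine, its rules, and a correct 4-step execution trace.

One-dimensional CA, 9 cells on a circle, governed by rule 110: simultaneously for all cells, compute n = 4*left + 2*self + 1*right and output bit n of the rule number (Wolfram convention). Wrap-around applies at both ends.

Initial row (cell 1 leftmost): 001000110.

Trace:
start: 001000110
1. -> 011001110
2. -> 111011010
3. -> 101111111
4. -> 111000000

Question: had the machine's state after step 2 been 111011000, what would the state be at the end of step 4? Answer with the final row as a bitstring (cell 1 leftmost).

state after step 2 := 111011000
3. -> 101111001
4. -> 111001011

111001011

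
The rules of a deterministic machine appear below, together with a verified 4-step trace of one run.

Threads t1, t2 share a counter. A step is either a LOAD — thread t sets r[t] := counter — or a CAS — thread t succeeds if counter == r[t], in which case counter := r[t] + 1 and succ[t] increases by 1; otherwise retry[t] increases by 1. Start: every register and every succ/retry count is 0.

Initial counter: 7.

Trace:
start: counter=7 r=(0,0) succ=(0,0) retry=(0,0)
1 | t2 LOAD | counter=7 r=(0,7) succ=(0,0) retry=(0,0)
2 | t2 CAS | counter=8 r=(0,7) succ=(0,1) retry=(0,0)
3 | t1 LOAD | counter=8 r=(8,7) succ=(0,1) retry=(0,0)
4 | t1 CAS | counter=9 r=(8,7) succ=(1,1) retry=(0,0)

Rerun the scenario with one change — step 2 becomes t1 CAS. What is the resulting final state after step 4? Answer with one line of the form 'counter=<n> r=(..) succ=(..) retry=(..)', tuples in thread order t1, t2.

counter=8 r=(7,7) succ=(1,0) retry=(1,0)

(re-executing from step 2 with the substitution; state before step 2: counter=7 r=(0,7) succ=(0,0) retry=(0,0))
2 | t1 CAS | counter=7 r=(0,7) succ=(0,0) retry=(1,0)
3 | t1 LOAD | counter=7 r=(7,7) succ=(0,0) retry=(1,0)
4 | t1 CAS | counter=8 r=(7,7) succ=(1,0) retry=(1,0)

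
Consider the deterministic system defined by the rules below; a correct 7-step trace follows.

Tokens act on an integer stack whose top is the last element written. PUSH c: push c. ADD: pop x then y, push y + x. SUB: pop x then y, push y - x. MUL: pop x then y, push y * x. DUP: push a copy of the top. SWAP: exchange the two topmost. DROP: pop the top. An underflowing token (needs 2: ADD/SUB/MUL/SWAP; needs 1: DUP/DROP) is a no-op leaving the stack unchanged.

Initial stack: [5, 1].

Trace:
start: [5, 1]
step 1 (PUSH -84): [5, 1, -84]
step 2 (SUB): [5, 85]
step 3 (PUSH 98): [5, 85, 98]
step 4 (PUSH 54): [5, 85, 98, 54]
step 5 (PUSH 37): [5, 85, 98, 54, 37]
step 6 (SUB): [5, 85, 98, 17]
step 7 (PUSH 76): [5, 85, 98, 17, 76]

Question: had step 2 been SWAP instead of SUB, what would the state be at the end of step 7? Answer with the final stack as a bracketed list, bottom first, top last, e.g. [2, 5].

[5, -84, 1, 98, 17, 76]

(re-executing from step 2 with the substitution; state before step 2: [5, 1, -84])
step 2 (SWAP): [5, -84, 1]
step 3 (PUSH 98): [5, -84, 1, 98]
step 4 (PUSH 54): [5, -84, 1, 98, 54]
step 5 (PUSH 37): [5, -84, 1, 98, 54, 37]
step 6 (SUB): [5, -84, 1, 98, 17]
step 7 (PUSH 76): [5, -84, 1, 98, 17, 76]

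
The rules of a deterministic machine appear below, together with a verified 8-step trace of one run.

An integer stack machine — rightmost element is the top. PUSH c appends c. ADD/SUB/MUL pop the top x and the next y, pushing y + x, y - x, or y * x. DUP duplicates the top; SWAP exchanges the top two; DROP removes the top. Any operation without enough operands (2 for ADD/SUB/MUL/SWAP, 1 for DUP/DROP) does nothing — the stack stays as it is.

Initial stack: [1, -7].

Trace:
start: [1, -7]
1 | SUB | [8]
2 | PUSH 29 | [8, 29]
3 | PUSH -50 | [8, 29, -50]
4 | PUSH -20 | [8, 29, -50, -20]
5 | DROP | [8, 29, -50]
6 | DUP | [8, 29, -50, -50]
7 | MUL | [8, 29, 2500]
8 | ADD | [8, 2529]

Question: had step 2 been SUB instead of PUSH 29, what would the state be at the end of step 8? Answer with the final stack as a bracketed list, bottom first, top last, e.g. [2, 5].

(re-executing from step 2 with the substitution; state before step 2: [8])
2 | SUB | [8]
3 | PUSH -50 | [8, -50]
4 | PUSH -20 | [8, -50, -20]
5 | DROP | [8, -50]
6 | DUP | [8, -50, -50]
7 | MUL | [8, 2500]
8 | ADD | [2508]

[2508]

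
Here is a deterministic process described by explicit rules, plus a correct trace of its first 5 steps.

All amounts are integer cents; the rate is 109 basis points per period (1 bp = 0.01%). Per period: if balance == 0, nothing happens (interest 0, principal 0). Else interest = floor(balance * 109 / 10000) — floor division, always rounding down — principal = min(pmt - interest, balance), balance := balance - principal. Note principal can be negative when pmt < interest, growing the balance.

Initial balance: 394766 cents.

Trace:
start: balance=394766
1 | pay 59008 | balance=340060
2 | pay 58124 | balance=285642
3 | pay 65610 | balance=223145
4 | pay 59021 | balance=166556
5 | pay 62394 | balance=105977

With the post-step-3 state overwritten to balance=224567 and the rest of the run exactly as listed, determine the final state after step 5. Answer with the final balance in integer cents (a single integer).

state after step 3 := balance=224567
4 | pay 59021 | balance=167993
5 | pay 62394 | balance=107430

107430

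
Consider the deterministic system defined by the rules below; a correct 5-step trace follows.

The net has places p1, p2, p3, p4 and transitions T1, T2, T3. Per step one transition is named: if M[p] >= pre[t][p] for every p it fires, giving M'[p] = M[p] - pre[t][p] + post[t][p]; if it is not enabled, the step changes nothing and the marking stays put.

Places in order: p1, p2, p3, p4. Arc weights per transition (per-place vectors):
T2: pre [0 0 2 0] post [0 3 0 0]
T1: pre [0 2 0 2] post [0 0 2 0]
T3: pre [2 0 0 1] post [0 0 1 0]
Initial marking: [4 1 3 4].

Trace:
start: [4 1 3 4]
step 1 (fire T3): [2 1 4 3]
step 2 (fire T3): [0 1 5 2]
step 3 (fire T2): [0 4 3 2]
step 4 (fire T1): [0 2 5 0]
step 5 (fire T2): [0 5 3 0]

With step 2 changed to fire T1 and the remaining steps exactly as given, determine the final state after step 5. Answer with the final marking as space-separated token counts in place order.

2 5 2 1

(re-executing from step 2 with the substitution; state before step 2: [2 1 4 3])
step 2 (fire T1): [2 1 4 3]
step 3 (fire T2): [2 4 2 3]
step 4 (fire T1): [2 2 4 1]
step 5 (fire T2): [2 5 2 1]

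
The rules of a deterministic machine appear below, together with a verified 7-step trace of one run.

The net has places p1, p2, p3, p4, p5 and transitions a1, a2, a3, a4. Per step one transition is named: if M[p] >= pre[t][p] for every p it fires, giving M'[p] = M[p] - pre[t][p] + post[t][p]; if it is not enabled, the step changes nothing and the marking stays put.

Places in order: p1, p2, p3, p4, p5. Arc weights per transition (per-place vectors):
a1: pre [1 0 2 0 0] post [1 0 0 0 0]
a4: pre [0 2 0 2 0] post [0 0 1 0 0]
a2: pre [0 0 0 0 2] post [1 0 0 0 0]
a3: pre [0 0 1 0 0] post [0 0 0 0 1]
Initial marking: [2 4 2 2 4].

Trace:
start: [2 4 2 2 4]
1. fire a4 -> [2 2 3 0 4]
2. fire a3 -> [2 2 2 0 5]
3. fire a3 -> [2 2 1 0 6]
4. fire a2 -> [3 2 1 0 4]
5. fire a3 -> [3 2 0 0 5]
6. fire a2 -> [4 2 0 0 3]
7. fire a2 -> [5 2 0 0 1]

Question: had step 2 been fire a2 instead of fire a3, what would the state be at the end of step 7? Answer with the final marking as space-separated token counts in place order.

5 2 1 0 0

(re-executing from step 2 with the substitution; state before step 2: [2 2 3 0 4])
2. fire a2 -> [3 2 3 0 2]
3. fire a3 -> [3 2 2 0 3]
4. fire a2 -> [4 2 2 0 1]
5. fire a3 -> [4 2 1 0 2]
6. fire a2 -> [5 2 1 0 0]
7. fire a2 -> [5 2 1 0 0]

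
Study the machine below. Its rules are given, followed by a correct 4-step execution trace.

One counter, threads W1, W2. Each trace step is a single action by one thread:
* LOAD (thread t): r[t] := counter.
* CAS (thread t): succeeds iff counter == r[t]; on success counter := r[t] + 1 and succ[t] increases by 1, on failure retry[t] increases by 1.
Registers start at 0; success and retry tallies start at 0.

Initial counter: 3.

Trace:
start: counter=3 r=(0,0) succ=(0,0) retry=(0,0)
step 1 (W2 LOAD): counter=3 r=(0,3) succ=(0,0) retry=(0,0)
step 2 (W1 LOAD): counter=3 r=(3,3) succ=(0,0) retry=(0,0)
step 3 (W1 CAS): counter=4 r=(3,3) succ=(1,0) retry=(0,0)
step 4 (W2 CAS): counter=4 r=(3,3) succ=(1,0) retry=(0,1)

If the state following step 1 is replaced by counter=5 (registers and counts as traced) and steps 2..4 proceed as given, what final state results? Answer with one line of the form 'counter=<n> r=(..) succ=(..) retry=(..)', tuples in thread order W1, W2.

state after step 1 := counter=5 r=(0,3) succ=(0,0) retry=(0,0)
step 2 (W1 LOAD): counter=5 r=(5,3) succ=(0,0) retry=(0,0)
step 3 (W1 CAS): counter=6 r=(5,3) succ=(1,0) retry=(0,0)
step 4 (W2 CAS): counter=6 r=(5,3) succ=(1,0) retry=(0,1)

counter=6 r=(5,3) succ=(1,0) retry=(0,1)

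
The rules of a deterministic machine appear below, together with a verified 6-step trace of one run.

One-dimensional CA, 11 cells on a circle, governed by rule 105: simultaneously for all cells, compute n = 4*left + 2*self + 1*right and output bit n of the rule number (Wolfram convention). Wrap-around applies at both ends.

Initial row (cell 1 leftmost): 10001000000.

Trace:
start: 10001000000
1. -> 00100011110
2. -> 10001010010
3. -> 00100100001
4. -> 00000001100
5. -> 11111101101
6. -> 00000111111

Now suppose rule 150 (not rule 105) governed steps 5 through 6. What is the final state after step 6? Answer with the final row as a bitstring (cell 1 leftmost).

00000111111

(re-executing steps 5..6 under rule 150; state before step 5: 00000001100)
5. -> 00000010010
6. -> 00000111111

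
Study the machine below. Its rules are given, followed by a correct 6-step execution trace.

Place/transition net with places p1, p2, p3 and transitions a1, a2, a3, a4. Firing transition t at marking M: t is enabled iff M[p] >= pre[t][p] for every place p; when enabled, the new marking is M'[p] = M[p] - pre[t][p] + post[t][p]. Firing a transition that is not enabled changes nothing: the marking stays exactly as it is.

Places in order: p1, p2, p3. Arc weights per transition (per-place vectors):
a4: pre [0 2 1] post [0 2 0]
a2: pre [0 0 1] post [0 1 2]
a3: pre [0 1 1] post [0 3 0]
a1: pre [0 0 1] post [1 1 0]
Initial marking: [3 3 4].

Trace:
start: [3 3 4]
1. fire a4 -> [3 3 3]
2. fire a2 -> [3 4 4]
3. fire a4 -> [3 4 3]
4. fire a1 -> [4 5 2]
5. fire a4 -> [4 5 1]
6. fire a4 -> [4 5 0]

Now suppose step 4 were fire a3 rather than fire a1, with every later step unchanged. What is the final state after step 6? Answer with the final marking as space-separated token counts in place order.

(re-executing from step 4 with the substitution; state before step 4: [3 4 3])
4. fire a3 -> [3 6 2]
5. fire a4 -> [3 6 1]
6. fire a4 -> [3 6 0]

3 6 0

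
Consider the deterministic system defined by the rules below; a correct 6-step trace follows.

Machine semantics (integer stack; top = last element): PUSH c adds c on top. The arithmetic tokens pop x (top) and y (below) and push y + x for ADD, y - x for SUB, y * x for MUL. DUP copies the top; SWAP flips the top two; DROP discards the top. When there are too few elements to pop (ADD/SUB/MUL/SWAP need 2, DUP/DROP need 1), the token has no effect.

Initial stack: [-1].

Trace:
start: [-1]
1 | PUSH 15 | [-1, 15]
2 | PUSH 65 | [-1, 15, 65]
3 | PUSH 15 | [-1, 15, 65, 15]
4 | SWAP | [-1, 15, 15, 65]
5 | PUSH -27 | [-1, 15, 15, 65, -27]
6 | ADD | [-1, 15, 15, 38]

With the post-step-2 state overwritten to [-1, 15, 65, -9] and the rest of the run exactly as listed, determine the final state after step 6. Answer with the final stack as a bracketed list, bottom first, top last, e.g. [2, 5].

state after step 2 := [-1, 15, 65, -9]
3 | PUSH 15 | [-1, 15, 65, -9, 15]
4 | SWAP | [-1, 15, 65, 15, -9]
5 | PUSH -27 | [-1, 15, 65, 15, -9, -27]
6 | ADD | [-1, 15, 65, 15, -36]

[-1, 15, 65, 15, -36]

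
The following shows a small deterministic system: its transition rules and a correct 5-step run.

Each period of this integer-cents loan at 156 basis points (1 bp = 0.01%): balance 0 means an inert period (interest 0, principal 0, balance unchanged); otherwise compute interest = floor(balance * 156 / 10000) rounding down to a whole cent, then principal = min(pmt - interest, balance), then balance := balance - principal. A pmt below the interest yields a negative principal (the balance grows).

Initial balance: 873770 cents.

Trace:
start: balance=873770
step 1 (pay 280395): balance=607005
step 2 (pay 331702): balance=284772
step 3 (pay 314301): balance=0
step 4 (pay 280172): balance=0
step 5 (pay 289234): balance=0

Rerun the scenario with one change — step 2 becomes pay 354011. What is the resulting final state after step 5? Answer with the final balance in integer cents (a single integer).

0

(re-executing from step 2 with the substitution; state before step 2: balance=607005)
step 2 (pay 354011): balance=262463
step 3 (pay 314301): balance=0
step 4 (pay 280172): balance=0
step 5 (pay 289234): balance=0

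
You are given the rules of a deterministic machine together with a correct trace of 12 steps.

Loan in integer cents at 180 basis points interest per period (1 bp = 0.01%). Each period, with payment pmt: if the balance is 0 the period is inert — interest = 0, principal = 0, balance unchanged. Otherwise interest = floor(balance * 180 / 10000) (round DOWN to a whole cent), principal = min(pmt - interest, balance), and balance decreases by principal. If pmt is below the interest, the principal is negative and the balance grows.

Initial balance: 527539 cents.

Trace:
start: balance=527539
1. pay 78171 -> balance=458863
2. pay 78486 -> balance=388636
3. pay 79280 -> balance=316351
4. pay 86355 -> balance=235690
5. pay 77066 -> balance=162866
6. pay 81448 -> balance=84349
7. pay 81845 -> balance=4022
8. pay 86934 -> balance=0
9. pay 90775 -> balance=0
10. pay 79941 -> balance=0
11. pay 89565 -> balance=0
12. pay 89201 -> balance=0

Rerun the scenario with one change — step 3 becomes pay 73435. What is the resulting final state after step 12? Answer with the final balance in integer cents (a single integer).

0

(re-executing from step 3 with the substitution; state before step 3: balance=388636)
3. pay 73435 -> balance=322196
4. pay 86355 -> balance=241640
5. pay 77066 -> balance=168923
6. pay 81448 -> balance=90515
7. pay 81845 -> balance=10299
8. pay 86934 -> balance=0
9. pay 90775 -> balance=0
10. pay 79941 -> balance=0
11. pay 89565 -> balance=0
12. pay 89201 -> balance=0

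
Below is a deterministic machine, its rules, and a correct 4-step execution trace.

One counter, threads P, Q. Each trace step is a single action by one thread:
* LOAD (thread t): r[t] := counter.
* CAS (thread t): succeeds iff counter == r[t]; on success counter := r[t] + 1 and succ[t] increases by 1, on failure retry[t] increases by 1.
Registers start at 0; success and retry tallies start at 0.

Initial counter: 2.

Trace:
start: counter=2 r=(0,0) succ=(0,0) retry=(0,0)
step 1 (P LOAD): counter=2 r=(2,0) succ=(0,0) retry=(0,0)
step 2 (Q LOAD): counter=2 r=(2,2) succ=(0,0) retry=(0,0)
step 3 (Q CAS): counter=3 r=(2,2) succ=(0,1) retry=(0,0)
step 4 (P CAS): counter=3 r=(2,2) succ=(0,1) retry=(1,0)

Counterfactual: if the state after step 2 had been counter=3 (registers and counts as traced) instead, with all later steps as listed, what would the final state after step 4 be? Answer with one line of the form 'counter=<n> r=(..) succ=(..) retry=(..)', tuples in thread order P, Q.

counter=3 r=(2,2) succ=(0,0) retry=(1,1)

state after step 2 := counter=3 r=(2,2) succ=(0,0) retry=(0,0)
step 3 (Q CAS): counter=3 r=(2,2) succ=(0,0) retry=(0,1)
step 4 (P CAS): counter=3 r=(2,2) succ=(0,0) retry=(1,1)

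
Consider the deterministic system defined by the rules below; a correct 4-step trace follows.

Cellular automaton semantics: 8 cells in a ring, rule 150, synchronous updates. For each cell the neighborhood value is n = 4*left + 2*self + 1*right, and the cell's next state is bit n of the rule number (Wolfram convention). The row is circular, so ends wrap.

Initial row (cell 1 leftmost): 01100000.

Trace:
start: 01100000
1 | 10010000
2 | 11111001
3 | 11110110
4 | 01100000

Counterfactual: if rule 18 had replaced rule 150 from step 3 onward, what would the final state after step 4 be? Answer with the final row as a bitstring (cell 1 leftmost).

00001001

(re-executing steps 3..4 under rule 18; state before step 3: 11111001)
3 | 00000110
4 | 00001001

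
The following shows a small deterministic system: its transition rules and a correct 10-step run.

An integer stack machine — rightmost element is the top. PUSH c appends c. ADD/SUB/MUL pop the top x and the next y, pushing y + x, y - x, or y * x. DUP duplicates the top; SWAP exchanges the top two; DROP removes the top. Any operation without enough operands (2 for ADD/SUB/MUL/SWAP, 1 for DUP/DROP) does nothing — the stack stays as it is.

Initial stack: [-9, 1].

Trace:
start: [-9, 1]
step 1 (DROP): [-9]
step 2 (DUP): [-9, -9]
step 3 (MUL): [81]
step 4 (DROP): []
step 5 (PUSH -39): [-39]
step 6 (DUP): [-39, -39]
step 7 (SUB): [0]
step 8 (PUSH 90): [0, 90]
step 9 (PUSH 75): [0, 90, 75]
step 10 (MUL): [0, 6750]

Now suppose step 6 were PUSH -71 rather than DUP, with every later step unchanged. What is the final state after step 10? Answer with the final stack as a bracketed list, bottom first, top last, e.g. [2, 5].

(re-executing from step 6 with the substitution; state before step 6: [-39])
step 6 (PUSH -71): [-39, -71]
step 7 (SUB): [32]
step 8 (PUSH 90): [32, 90]
step 9 (PUSH 75): [32, 90, 75]
step 10 (MUL): [32, 6750]

[32, 6750]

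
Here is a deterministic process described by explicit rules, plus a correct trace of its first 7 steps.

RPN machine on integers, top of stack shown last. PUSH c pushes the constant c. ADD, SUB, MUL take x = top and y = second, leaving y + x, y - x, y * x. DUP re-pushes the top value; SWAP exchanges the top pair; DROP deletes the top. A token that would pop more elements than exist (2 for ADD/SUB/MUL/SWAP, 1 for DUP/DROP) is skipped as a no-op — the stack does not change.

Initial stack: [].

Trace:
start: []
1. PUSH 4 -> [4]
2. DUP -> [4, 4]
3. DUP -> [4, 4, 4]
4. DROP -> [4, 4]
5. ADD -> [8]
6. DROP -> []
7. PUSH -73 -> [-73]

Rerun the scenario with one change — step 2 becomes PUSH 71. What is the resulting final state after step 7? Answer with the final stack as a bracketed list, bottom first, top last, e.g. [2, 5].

(re-executing from step 2 with the substitution; state before step 2: [4])
2. PUSH 71 -> [4, 71]
3. DUP -> [4, 71, 71]
4. DROP -> [4, 71]
5. ADD -> [75]
6. DROP -> []
7. PUSH -73 -> [-73]

[-73]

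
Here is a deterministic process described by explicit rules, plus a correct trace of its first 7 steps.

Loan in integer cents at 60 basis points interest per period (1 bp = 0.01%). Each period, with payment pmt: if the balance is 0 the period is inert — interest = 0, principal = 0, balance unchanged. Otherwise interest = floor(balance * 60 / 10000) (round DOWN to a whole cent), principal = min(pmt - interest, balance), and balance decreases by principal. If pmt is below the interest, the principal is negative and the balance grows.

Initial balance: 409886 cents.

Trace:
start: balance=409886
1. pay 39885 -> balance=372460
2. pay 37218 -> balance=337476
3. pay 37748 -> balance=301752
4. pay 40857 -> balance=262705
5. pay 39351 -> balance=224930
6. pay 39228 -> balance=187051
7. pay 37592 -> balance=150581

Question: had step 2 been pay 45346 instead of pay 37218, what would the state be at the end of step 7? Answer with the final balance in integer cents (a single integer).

142206

(re-executing from step 2 with the substitution; state before step 2: balance=372460)
2. pay 45346 -> balance=329348
3. pay 37748 -> balance=293576
4. pay 40857 -> balance=254480
5. pay 39351 -> balance=216655
6. pay 39228 -> balance=178726
7. pay 37592 -> balance=142206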